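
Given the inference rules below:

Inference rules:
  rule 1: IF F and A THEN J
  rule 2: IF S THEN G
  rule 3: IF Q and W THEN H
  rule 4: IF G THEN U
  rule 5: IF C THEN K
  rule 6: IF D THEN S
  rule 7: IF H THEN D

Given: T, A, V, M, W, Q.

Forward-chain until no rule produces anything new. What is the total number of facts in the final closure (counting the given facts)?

Round 1 — rule 3, derive H.
Round 2 — rule 7, derive D.
Round 3 — rule 6, derive S.
Round 4 — rule 2, derive G.
Round 5 — rule 4, derive U.
Closure: {A, D, G, H, M, Q, S, T, U, V, W} — 11 facts.

11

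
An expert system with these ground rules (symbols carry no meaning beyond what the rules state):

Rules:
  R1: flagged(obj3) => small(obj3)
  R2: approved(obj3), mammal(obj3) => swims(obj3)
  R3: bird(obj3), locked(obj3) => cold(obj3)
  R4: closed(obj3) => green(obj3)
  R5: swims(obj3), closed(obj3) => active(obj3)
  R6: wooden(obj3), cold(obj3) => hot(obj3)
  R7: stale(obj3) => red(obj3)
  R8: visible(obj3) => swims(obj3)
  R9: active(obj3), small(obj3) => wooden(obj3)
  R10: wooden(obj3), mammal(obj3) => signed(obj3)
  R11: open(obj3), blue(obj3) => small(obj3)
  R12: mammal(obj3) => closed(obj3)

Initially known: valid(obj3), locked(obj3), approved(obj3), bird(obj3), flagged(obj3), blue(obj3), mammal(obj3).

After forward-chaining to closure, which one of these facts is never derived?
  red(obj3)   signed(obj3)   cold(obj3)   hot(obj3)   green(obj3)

Round 1 fires R1, R2, R3, R12, giving small(obj3), swims(obj3), cold(obj3), closed(obj3).
Round 2 fires R4, R5, giving green(obj3), active(obj3).
Round 3 fires R9, giving wooden(obj3).
Round 4 fires R6, R10, giving hot(obj3), signed(obj3).
Derived: cold(obj3) (round 1), green(obj3) (round 2), hot(obj3) (round 4), signed(obj3) (round 4). red(obj3) never appears in any round.

red(obj3)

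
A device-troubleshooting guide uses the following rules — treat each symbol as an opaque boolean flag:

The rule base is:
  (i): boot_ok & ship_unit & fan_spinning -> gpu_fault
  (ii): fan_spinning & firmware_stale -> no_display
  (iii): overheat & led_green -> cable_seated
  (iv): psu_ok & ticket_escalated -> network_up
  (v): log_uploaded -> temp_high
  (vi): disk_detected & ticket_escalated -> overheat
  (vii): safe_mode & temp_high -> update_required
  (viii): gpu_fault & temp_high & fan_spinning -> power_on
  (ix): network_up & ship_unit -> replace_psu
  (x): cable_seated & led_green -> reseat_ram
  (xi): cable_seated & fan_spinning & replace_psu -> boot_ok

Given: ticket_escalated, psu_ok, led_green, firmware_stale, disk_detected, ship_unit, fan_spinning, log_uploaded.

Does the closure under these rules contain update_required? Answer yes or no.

no

Round 1: (ii) [fan_spinning & firmware_stale -> no_display]; (iv) [psu_ok & ticket_escalated -> network_up]; (v) [log_uploaded -> temp_high]; (vi) [disk_detected & ticket_escalated -> overheat]. New: no_display, network_up, temp_high, overheat.
Round 2: (iii) [overheat & led_green -> cable_seated]; (ix) [network_up & ship_unit -> replace_psu]. New: cable_seated, replace_psu.
Round 3: (x) [cable_seated & led_green -> reseat_ram]; (xi) [cable_seated & fan_spinning & replace_psu -> boot_ok]. New: reseat_ram, boot_ok.
Round 4: (i) [boot_ok & ship_unit & fan_spinning -> gpu_fault]. New: gpu_fault.
Round 5: (viii) [gpu_fault & temp_high & fan_spinning -> power_on]. New: power_on.
Fixed point reached. update_required is concluded only by (vii); (vii) needs safe_mode (never derived).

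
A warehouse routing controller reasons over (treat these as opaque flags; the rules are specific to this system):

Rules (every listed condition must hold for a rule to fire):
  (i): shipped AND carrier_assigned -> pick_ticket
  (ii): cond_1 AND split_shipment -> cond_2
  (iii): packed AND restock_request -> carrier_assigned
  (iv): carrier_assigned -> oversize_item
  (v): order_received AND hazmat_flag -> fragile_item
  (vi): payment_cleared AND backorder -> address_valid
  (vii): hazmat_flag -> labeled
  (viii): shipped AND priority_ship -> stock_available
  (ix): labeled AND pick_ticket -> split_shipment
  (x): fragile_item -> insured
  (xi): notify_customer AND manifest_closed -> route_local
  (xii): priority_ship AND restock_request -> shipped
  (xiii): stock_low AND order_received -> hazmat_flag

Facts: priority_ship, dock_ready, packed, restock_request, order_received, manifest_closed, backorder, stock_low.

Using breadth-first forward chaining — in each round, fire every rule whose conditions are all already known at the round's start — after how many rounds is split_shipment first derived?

Round 1: (iii) [packed AND restock_request -> carrier_assigned]; (xii) [priority_ship AND restock_request -> shipped]; (xiii) [stock_low AND order_received -> hazmat_flag]. New: carrier_assigned, shipped, hazmat_flag.
Round 2: (i) [shipped AND carrier_assigned -> pick_ticket]; (iv) [carrier_assigned -> oversize_item]; (v) [order_received AND hazmat_flag -> fragile_item]; (vii) [hazmat_flag -> labeled]; (viii) [shipped AND priority_ship -> stock_available]. New: pick_ticket, oversize_item, fragile_item, labeled, stock_available.
Round 3: (ix) [labeled AND pick_ticket -> split_shipment]; (x) [fragile_item -> insured]. New: split_shipment, insured.
split_shipment first appears in round 3.

3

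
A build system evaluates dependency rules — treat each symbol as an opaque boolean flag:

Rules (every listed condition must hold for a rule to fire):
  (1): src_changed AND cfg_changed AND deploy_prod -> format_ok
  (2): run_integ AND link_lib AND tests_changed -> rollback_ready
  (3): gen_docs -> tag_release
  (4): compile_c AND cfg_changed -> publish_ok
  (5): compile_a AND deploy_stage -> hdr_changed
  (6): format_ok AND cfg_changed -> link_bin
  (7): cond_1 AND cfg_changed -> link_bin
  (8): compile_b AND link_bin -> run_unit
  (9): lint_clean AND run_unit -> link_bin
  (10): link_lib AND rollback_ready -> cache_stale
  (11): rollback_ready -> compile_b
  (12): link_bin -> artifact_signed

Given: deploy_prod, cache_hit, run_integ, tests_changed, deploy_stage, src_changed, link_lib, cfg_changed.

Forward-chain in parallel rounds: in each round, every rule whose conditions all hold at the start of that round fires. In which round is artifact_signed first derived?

Round 1: (1) [src_changed AND cfg_changed AND deploy_prod -> format_ok]; (2) [run_integ AND link_lib AND tests_changed -> rollback_ready]. Adds format_ok, rollback_ready.
Round 2: (6) [format_ok AND cfg_changed -> link_bin]; (10) [link_lib AND rollback_ready -> cache_stale]; (11) [rollback_ready -> compile_b]. Adds link_bin, cache_stale, compile_b.
Round 3: (8) [compile_b AND link_bin -> run_unit]; (12) [link_bin -> artifact_signed]. Adds run_unit, artifact_signed.
artifact_signed first appears in round 3.

3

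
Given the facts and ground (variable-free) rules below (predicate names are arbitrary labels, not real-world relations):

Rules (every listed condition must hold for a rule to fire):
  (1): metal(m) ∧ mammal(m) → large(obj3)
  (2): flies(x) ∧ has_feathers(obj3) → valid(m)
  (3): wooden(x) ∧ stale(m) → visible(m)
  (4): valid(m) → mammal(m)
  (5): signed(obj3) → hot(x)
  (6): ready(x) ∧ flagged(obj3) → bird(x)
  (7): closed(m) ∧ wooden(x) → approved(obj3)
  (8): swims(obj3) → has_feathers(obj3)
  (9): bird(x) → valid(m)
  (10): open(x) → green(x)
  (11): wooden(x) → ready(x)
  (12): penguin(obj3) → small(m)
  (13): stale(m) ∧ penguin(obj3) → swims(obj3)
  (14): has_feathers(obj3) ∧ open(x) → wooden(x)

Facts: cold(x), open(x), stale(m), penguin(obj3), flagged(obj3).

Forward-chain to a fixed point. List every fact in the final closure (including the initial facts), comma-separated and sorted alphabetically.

bird(x), cold(x), flagged(obj3), green(x), has_feathers(obj3), mammal(m), open(x), penguin(obj3), ready(x), small(m), stale(m), swims(obj3), valid(m), visible(m), wooden(x)

Round 1: (10) [open(x) → green(x)]; (12) [penguin(obj3) → small(m)]; (13) [stale(m) ∧ penguin(obj3) → swims(obj3)]. Adds green(x), small(m), swims(obj3).
Round 2: (8) [swims(obj3) → has_feathers(obj3)]. Adds has_feathers(obj3).
Round 3: (14) [has_feathers(obj3) ∧ open(x) → wooden(x)]. Adds wooden(x).
Round 4: (3) [wooden(x) ∧ stale(m) → visible(m)]; (11) [wooden(x) → ready(x)]. Adds visible(m), ready(x).
Round 5: (6) [ready(x) ∧ flagged(obj3) → bird(x)]. Adds bird(x).
Round 6: (9) [bird(x) → valid(m)]. Adds valid(m).
Round 7: (4) [valid(m) → mammal(m)]. Adds mammal(m).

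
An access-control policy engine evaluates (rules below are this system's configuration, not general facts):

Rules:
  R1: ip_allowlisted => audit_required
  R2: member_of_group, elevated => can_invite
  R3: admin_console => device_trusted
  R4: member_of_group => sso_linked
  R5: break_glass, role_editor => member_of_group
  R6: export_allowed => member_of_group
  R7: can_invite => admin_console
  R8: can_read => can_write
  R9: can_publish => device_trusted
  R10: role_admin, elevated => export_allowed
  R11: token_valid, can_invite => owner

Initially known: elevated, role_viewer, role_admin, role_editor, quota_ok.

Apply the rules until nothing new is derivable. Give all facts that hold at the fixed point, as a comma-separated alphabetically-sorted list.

Round 1: R10 [role_admin, elevated => export_allowed]. New: export_allowed.
Round 2: R6 [export_allowed => member_of_group]. New: member_of_group.
Round 3: R2 [member_of_group, elevated => can_invite]; R4 [member_of_group => sso_linked]. New: can_invite, sso_linked.
Round 4: R7 [can_invite => admin_console]. New: admin_console.
Round 5: R3 [admin_console => device_trusted]. New: device_trusted.

admin_console, can_invite, device_trusted, elevated, export_allowed, member_of_group, quota_ok, role_admin, role_editor, role_viewer, sso_linked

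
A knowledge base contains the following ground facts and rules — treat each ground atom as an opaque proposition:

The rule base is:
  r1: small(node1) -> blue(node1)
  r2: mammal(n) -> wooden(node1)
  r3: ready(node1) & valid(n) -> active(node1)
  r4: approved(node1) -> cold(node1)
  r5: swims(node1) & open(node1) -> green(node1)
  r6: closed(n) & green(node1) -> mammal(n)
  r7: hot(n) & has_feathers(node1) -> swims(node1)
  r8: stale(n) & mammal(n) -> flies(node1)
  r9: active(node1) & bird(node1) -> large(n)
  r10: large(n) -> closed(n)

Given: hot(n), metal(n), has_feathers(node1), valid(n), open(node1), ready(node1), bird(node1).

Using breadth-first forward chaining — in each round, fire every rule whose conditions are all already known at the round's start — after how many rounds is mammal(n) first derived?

4

[1] r3 [ready(node1) & valid(n) -> active(node1)]; r7 [hot(n) & has_feathers(node1) -> swims(node1)]. ⇒ new: active(node1), swims(node1).
[2] r5 [swims(node1) & open(node1) -> green(node1)]; r9 [active(node1) & bird(node1) -> large(n)]. ⇒ new: green(node1), large(n).
[3] r10 [large(n) -> closed(n)]. ⇒ new: closed(n).
[4] r6 [closed(n) & green(node1) -> mammal(n)]. ⇒ new: mammal(n).
mammal(n) first appears in round 4.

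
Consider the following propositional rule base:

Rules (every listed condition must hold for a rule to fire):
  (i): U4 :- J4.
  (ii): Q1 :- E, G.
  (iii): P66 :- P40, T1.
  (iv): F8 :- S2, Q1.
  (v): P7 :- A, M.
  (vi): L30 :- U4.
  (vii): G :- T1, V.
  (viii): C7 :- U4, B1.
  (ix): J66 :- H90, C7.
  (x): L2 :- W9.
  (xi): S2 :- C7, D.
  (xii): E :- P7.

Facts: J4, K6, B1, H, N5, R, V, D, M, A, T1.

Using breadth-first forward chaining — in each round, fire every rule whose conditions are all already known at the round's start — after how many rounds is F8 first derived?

4

Round 1 — (i), (v), (vii), derive U4, P7, G.
Round 2 — (vi), (viii), (xii), derive L30, C7, E.
Round 3 — (ii), (xi), derive Q1, S2.
Round 4 — (iv), derive F8.
F8 first appears in round 4.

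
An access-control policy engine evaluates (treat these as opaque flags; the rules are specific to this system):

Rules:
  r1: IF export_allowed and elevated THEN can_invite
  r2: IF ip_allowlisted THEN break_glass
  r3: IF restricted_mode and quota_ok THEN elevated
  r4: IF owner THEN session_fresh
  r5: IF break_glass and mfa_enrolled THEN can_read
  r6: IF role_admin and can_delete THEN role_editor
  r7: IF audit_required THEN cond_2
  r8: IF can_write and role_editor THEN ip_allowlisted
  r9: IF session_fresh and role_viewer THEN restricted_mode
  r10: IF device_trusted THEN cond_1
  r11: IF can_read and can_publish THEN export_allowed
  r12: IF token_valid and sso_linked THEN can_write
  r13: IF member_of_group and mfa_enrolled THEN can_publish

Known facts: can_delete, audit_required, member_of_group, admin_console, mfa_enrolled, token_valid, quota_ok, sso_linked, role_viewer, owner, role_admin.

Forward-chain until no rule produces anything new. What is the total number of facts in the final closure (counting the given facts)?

23

Round 1 fires r4, r6, r7, r12, r13, giving session_fresh, role_editor, cond_2, can_write, can_publish.
Round 2 fires r8, r9, giving ip_allowlisted, restricted_mode.
Round 3 fires r2, r3, giving break_glass, elevated.
Round 4 fires r5, giving can_read.
Round 5 fires r11, giving export_allowed.
Round 6 fires r1, giving can_invite.
Closure: {admin_console, audit_required, break_glass, can_delete, can_invite, can_publish, can_read, can_write, cond_2, elevated, export_allowed, ip_allowlisted, member_of_group, mfa_enrolled, owner, quota_ok, restricted_mode, role_admin, role_editor, role_viewer, session_fresh, sso_linked, token_valid} — 23 facts.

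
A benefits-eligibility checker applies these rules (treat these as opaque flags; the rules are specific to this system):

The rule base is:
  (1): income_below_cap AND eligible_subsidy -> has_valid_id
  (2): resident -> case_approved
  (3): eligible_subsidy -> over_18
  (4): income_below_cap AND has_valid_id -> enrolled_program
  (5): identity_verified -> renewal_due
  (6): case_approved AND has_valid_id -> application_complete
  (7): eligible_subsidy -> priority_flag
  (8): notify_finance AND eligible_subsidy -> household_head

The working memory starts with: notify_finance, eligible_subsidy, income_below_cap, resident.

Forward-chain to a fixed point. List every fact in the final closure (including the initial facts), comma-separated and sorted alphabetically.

Round 1 fires (1), (2), (3), (7), (8), giving has_valid_id, case_approved, over_18, priority_flag, household_head.
Round 2 fires (4), (6), giving enrolled_program, application_complete.

application_complete, case_approved, eligible_subsidy, enrolled_program, has_valid_id, household_head, income_below_cap, notify_finance, over_18, priority_flag, resident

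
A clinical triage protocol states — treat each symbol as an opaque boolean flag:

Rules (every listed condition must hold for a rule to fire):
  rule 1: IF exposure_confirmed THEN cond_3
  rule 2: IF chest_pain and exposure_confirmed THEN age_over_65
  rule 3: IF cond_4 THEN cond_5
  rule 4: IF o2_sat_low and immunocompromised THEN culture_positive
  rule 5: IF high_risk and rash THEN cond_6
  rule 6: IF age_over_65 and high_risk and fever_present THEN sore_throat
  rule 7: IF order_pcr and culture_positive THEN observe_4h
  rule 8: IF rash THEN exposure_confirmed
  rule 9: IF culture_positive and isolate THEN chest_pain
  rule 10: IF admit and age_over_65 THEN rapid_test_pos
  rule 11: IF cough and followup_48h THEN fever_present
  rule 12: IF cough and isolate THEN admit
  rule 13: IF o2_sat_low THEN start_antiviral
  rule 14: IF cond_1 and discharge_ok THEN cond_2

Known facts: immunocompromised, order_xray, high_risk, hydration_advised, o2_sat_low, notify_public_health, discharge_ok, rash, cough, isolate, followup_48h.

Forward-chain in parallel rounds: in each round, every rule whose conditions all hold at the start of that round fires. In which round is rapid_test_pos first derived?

Round 1: rule 4 [IF o2_sat_low and immunocompromised THEN culture_positive]; rule 5 [IF high_risk and rash THEN cond_6]; rule 8 [IF rash THEN exposure_confirmed]; rule 11 [IF cough and followup_48h THEN fever_present]; rule 12 [IF cough and isolate THEN admit]; rule 13 [IF o2_sat_low THEN start_antiviral]. Adds culture_positive, cond_6, exposure_confirmed, fever_present, admit, start_antiviral.
Round 2: rule 1 [IF exposure_confirmed THEN cond_3]; rule 9 [IF culture_positive and isolate THEN chest_pain]. Adds cond_3, chest_pain.
Round 3: rule 2 [IF chest_pain and exposure_confirmed THEN age_over_65]. Adds age_over_65.
Round 4: rule 6 [IF age_over_65 and high_risk and fever_present THEN sore_throat]; rule 10 [IF admit and age_over_65 THEN rapid_test_pos]. Adds sore_throat, rapid_test_pos.
rapid_test_pos first appears in round 4.

4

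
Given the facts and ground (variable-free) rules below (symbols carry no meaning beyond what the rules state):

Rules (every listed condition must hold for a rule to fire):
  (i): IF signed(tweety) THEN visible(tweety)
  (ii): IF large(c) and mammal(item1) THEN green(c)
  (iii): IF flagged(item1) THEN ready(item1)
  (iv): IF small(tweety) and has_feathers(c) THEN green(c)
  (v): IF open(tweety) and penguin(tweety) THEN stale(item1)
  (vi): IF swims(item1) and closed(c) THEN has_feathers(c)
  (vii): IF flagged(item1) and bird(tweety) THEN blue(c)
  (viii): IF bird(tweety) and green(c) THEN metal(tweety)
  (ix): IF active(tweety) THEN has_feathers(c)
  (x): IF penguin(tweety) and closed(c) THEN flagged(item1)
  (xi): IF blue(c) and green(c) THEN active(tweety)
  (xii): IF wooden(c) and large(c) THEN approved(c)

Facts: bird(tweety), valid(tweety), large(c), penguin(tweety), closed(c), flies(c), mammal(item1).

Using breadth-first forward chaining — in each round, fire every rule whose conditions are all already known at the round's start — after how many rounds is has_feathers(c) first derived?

Round 1: (ii) [IF large(c) and mammal(item1) THEN green(c)]; (x) [IF penguin(tweety) and closed(c) THEN flagged(item1)]. New: green(c), flagged(item1).
Round 2: (iii) [IF flagged(item1) THEN ready(item1)]; (vii) [IF flagged(item1) and bird(tweety) THEN blue(c)]; (viii) [IF bird(tweety) and green(c) THEN metal(tweety)]. New: ready(item1), blue(c), metal(tweety).
Round 3: (xi) [IF blue(c) and green(c) THEN active(tweety)]. New: active(tweety).
Round 4: (ix) [IF active(tweety) THEN has_feathers(c)]. New: has_feathers(c).
has_feathers(c) first appears in round 4.

4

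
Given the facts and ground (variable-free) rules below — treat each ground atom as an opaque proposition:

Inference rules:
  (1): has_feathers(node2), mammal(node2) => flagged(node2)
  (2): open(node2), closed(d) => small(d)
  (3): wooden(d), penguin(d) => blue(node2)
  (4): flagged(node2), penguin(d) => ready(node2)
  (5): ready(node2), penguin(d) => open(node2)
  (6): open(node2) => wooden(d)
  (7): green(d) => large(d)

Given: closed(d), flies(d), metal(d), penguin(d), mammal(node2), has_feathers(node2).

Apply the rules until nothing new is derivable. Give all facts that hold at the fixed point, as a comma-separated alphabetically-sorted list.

[1] (1) [has_feathers(node2), mammal(node2) => flagged(node2)]. ⇒ new: flagged(node2).
[2] (4) [flagged(node2), penguin(d) => ready(node2)]. ⇒ new: ready(node2).
[3] (5) [ready(node2), penguin(d) => open(node2)]. ⇒ new: open(node2).
[4] (2) [open(node2), closed(d) => small(d)]; (6) [open(node2) => wooden(d)]. ⇒ new: small(d), wooden(d).
[5] (3) [wooden(d), penguin(d) => blue(node2)]. ⇒ new: blue(node2).

blue(node2), closed(d), flagged(node2), flies(d), has_feathers(node2), mammal(node2), metal(d), open(node2), penguin(d), ready(node2), small(d), wooden(d)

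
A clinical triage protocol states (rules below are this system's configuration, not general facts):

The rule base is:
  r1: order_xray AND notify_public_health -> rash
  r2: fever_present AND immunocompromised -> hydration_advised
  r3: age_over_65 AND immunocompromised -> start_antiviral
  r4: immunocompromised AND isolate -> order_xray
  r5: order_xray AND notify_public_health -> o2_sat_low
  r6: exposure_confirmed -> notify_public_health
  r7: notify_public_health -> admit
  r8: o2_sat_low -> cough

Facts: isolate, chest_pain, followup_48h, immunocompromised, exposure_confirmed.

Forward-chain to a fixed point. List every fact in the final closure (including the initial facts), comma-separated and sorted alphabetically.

admit, chest_pain, cough, exposure_confirmed, followup_48h, immunocompromised, isolate, notify_public_health, o2_sat_low, order_xray, rash

Round 1 fires r4, r6, giving order_xray, notify_public_health.
Round 2 fires r1, r5, r7, giving rash, o2_sat_low, admit.
Round 3 fires r8, giving cough.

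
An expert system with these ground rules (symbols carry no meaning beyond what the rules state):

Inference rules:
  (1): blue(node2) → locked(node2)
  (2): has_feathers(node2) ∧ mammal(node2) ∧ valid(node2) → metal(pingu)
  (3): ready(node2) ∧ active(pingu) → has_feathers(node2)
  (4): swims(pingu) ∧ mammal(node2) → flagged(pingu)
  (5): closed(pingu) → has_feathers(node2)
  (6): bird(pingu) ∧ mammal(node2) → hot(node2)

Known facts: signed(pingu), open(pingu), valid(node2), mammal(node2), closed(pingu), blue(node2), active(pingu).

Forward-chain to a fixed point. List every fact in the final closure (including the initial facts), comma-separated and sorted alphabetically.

Round 1 fires (1), (5), giving locked(node2), has_feathers(node2).
Round 2 fires (2), giving metal(pingu).

active(pingu), blue(node2), closed(pingu), has_feathers(node2), locked(node2), mammal(node2), metal(pingu), open(pingu), signed(pingu), valid(node2)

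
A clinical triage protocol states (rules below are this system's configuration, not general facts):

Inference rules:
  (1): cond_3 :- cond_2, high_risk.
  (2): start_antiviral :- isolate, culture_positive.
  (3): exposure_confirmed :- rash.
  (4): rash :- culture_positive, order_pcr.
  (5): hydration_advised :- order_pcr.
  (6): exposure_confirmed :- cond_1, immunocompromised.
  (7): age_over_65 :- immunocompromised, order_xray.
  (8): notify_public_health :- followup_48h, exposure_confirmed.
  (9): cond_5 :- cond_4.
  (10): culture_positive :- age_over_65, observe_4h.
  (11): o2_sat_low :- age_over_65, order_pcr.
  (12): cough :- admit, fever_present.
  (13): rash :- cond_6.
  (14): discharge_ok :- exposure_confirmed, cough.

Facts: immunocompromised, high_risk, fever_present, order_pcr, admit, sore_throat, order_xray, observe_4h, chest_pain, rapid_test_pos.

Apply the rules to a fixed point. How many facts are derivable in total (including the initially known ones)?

18

Round 1 — (5), (7), (12), derive hydration_advised, age_over_65, cough.
Round 2 — (10), (11), derive culture_positive, o2_sat_low.
Round 3 — (4), derive rash.
Round 4 — (3), derive exposure_confirmed.
Round 5 — (14), derive discharge_ok.
Closure: {admit, age_over_65, chest_pain, cough, culture_positive, discharge_ok, exposure_confirmed, fever_present, high_risk, hydration_advised, immunocompromised, o2_sat_low, observe_4h, order_pcr, order_xray, rapid_test_pos, rash, sore_throat} — 18 facts.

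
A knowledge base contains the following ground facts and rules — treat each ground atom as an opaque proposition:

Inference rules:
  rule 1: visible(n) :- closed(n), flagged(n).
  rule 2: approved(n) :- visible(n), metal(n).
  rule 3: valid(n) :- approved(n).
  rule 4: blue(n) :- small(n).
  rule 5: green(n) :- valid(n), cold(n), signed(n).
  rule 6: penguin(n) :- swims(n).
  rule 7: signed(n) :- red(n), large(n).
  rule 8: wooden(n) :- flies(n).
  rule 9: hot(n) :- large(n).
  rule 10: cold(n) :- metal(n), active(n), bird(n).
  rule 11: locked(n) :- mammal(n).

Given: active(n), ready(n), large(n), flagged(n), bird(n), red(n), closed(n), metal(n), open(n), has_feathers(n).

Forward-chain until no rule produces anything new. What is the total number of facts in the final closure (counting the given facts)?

Round 1: rule 1 [visible(n) :- closed(n), flagged(n).]; rule 7 [signed(n) :- red(n), large(n).]; rule 9 [hot(n) :- large(n).]; rule 10 [cold(n) :- metal(n), active(n), bird(n).]. New: visible(n), signed(n), hot(n), cold(n).
Round 2: rule 2 [approved(n) :- visible(n), metal(n).]. New: approved(n).
Round 3: rule 3 [valid(n) :- approved(n).]. New: valid(n).
Round 4: rule 5 [green(n) :- valid(n), cold(n), signed(n).]. New: green(n).
Closure: {active(n), approved(n), bird(n), closed(n), cold(n), flagged(n), green(n), has_feathers(n), hot(n), large(n), metal(n), open(n), ready(n), red(n), signed(n), valid(n), visible(n)} — 17 facts.

17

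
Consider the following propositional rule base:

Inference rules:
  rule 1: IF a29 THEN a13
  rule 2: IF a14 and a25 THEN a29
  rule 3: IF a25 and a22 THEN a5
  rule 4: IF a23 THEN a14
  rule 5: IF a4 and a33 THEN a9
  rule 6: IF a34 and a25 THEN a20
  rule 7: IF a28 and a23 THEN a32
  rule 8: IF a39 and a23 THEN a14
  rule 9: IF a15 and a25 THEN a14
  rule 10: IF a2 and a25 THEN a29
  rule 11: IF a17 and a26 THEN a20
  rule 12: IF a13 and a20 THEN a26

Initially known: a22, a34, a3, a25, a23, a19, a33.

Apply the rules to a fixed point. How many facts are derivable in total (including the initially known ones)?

13

Round 1: rule 3 [IF a25 and a22 THEN a5]; rule 4 [IF a23 THEN a14]; rule 6 [IF a34 and a25 THEN a20]. Adds a5, a14, a20.
Round 2: rule 2 [IF a14 and a25 THEN a29]. Adds a29.
Round 3: rule 1 [IF a29 THEN a13]. Adds a13.
Round 4: rule 12 [IF a13 and a20 THEN a26]. Adds a26.
Closure: {a13, a14, a19, a20, a22, a23, a25, a26, a29, a3, a33, a34, a5} — 13 facts.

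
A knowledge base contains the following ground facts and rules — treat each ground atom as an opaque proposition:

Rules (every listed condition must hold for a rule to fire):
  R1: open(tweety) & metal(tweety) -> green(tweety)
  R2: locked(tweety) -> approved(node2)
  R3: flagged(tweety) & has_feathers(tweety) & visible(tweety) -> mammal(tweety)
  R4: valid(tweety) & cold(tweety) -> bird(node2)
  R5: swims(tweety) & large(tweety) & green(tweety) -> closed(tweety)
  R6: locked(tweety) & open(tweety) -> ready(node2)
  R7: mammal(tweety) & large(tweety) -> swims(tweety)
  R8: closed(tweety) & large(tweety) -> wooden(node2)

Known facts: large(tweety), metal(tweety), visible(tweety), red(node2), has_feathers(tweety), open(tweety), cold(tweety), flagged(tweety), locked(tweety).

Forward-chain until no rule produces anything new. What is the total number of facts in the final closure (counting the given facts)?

[1] R1 [open(tweety) & metal(tweety) -> green(tweety)]; R2 [locked(tweety) -> approved(node2)]; R3 [flagged(tweety) & has_feathers(tweety) & visible(tweety) -> mammal(tweety)]; R6 [locked(tweety) & open(tweety) -> ready(node2)]. ⇒ new: green(tweety), approved(node2), mammal(tweety), ready(node2).
[2] R7 [mammal(tweety) & large(tweety) -> swims(tweety)]. ⇒ new: swims(tweety).
[3] R5 [swims(tweety) & large(tweety) & green(tweety) -> closed(tweety)]. ⇒ new: closed(tweety).
[4] R8 [closed(tweety) & large(tweety) -> wooden(node2)]. ⇒ new: wooden(node2).
Closure: {approved(node2), closed(tweety), cold(tweety), flagged(tweety), green(tweety), has_feathers(tweety), large(tweety), locked(tweety), mammal(tweety), metal(tweety), open(tweety), ready(node2), red(node2), swims(tweety), visible(tweety), wooden(node2)} — 16 facts.

16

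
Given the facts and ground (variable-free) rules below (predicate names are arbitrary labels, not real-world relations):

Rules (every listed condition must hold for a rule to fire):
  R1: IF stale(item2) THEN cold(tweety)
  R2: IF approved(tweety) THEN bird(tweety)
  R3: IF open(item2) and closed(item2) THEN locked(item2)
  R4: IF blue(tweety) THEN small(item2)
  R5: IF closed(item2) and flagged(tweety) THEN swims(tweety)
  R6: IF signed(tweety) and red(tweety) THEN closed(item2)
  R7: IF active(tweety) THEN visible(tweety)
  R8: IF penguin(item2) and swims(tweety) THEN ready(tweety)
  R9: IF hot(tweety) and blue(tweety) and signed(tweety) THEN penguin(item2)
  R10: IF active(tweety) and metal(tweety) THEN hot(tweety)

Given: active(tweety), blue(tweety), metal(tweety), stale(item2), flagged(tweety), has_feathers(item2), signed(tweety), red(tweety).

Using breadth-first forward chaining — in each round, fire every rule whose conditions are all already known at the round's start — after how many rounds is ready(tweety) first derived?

3

Round 1: R1 [IF stale(item2) THEN cold(tweety)]; R4 [IF blue(tweety) THEN small(item2)]; R6 [IF signed(tweety) and red(tweety) THEN closed(item2)]; R7 [IF active(tweety) THEN visible(tweety)]; R10 [IF active(tweety) and metal(tweety) THEN hot(tweety)]. New: cold(tweety), small(item2), closed(item2), visible(tweety), hot(tweety).
Round 2: R5 [IF closed(item2) and flagged(tweety) THEN swims(tweety)]; R9 [IF hot(tweety) and blue(tweety) and signed(tweety) THEN penguin(item2)]. New: swims(tweety), penguin(item2).
Round 3: R8 [IF penguin(item2) and swims(tweety) THEN ready(tweety)]. New: ready(tweety).
ready(tweety) first appears in round 3.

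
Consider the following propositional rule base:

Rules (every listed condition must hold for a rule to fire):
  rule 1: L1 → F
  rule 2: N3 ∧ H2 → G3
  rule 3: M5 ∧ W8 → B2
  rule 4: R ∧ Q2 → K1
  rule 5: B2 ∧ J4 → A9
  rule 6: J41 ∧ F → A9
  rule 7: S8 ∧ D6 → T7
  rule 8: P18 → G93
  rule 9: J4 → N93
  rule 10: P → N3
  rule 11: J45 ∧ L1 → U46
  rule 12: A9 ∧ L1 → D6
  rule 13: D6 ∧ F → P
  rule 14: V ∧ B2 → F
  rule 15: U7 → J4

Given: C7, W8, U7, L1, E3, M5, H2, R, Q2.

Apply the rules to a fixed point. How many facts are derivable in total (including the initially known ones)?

Round 1 — rule 1, rule 3, rule 4, rule 15, derive F, B2, K1, J4.
Round 2 — rule 5, rule 9, derive A9, N93.
Round 3 — rule 12, derive D6.
Round 4 — rule 13, derive P.
Round 5 — rule 10, derive N3.
Round 6 — rule 2, derive G3.
Closure: {A9, B2, C7, D6, E3, F, G3, H2, J4, K1, L1, M5, N3, N93, P, Q2, R, U7, W8} — 19 facts.

19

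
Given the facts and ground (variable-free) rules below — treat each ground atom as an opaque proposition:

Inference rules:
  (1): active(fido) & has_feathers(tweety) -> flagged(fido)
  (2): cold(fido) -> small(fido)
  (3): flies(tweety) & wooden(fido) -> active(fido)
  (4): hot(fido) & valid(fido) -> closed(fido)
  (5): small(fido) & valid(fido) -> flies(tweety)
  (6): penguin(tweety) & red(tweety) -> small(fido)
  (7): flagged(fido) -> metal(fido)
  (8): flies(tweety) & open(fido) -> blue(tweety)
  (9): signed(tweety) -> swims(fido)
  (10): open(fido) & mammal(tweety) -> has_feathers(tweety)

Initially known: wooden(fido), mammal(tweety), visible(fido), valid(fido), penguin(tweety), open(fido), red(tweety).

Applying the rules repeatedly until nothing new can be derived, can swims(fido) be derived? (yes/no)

no

Round 1 fires (6), (10), giving small(fido), has_feathers(tweety).
Round 2 fires (5), giving flies(tweety).
Round 3 fires (3), (8), giving active(fido), blue(tweety).
Round 4 fires (1), giving flagged(fido).
Round 5 fires (7), giving metal(fido).
Fixed point reached. swims(fido) is concluded only by (9); (9) needs signed(tweety) (never derived).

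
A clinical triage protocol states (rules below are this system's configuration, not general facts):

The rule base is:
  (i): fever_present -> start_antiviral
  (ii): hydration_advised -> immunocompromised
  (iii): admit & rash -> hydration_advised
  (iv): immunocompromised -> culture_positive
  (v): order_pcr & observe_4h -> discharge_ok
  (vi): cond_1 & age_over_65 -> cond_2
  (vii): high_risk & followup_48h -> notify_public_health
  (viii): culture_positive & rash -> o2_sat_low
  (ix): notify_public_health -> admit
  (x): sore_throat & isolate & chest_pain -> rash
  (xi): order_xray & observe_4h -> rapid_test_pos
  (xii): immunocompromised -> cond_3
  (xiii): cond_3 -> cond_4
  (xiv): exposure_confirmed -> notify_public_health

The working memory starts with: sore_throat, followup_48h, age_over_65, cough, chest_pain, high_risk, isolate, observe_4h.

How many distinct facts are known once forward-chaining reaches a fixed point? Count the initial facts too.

Round 1: (vii) [high_risk & followup_48h -> notify_public_health]; (x) [sore_throat & isolate & chest_pain -> rash]. Adds notify_public_health, rash.
Round 2: (ix) [notify_public_health -> admit]. Adds admit.
Round 3: (iii) [admit & rash -> hydration_advised]. Adds hydration_advised.
Round 4: (ii) [hydration_advised -> immunocompromised]. Adds immunocompromised.
Round 5: (iv) [immunocompromised -> culture_positive]; (xii) [immunocompromised -> cond_3]. Adds culture_positive, cond_3.
Round 6: (viii) [culture_positive & rash -> o2_sat_low]; (xiii) [cond_3 -> cond_4]. Adds o2_sat_low, cond_4.
Closure: {admit, age_over_65, chest_pain, cond_3, cond_4, cough, culture_positive, followup_48h, high_risk, hydration_advised, immunocompromised, isolate, notify_public_health, o2_sat_low, observe_4h, rash, sore_throat} — 17 facts.

17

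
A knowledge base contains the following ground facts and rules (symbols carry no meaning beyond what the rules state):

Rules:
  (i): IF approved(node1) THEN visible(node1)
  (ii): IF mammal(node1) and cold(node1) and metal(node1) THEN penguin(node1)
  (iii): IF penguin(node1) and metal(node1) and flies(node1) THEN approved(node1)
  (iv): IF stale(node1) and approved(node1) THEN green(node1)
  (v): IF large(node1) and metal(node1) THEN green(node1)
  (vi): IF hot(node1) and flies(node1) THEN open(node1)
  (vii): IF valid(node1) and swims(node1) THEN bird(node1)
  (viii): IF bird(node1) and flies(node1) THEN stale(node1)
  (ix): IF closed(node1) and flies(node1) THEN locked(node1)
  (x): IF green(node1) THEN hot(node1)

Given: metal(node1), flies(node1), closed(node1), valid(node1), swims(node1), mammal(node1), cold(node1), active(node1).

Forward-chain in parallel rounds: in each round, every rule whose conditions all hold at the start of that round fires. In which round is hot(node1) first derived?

4

Round 1: (ii) [IF mammal(node1) and cold(node1) and metal(node1) THEN penguin(node1)]; (vii) [IF valid(node1) and swims(node1) THEN bird(node1)]; (ix) [IF closed(node1) and flies(node1) THEN locked(node1)]. New: penguin(node1), bird(node1), locked(node1).
Round 2: (iii) [IF penguin(node1) and metal(node1) and flies(node1) THEN approved(node1)]; (viii) [IF bird(node1) and flies(node1) THEN stale(node1)]. New: approved(node1), stale(node1).
Round 3: (i) [IF approved(node1) THEN visible(node1)]; (iv) [IF stale(node1) and approved(node1) THEN green(node1)]. New: visible(node1), green(node1).
Round 4: (x) [IF green(node1) THEN hot(node1)]. New: hot(node1).
hot(node1) first appears in round 4.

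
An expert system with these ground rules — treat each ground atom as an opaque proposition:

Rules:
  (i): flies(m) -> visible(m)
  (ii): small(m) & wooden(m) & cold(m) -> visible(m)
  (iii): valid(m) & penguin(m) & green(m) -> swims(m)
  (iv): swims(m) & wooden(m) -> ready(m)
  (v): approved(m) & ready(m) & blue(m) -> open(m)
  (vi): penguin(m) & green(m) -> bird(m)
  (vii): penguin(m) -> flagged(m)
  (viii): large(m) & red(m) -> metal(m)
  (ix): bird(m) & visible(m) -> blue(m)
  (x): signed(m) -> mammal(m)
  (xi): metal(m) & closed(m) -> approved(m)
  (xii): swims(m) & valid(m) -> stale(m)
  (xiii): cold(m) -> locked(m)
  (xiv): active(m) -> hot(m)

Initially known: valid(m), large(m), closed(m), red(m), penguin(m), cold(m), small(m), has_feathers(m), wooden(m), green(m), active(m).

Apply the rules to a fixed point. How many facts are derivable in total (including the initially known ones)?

Round 1 fires (ii), (iii), (vi), (vii), (viii), (xiii), (xiv), giving visible(m), swims(m), bird(m), flagged(m), metal(m), locked(m), hot(m).
Round 2 fires (iv), (ix), (xi), (xii), giving ready(m), blue(m), approved(m), stale(m).
Round 3 fires (v), giving open(m).
Closure: {active(m), approved(m), bird(m), blue(m), closed(m), cold(m), flagged(m), green(m), has_feathers(m), hot(m), large(m), locked(m), metal(m), open(m), penguin(m), ready(m), red(m), small(m), stale(m), swims(m), valid(m), visible(m), wooden(m)} — 23 facts.

23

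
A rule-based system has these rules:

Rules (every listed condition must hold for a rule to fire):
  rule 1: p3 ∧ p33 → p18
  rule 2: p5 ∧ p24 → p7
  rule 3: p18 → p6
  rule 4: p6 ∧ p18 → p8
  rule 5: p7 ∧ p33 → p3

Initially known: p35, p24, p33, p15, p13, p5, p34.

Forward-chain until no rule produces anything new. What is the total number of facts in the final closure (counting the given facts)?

12

Round 1 — rule 2, derive p7.
Round 2 — rule 5, derive p3.
Round 3 — rule 1, derive p18.
Round 4 — rule 3, derive p6.
Round 5 — rule 4, derive p8.
Closure: {p13, p15, p18, p24, p3, p33, p34, p35, p5, p6, p7, p8} — 12 facts.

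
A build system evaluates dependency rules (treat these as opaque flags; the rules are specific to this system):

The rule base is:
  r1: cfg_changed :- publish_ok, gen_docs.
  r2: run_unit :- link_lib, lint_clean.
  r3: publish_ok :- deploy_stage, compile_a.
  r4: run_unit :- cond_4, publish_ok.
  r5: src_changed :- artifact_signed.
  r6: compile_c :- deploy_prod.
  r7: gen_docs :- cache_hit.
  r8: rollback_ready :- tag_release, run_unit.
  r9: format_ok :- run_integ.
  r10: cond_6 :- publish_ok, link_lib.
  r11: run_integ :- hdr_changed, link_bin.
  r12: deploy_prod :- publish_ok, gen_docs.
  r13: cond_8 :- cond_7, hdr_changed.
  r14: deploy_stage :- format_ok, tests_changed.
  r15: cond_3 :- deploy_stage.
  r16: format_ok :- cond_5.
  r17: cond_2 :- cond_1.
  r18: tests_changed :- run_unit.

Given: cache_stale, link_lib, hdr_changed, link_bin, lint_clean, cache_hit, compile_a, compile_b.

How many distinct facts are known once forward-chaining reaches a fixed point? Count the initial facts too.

Round 1: r2 [run_unit :- link_lib, lint_clean.]; r7 [gen_docs :- cache_hit.]; r11 [run_integ :- hdr_changed, link_bin.]. Adds run_unit, gen_docs, run_integ.
Round 2: r9 [format_ok :- run_integ.]; r18 [tests_changed :- run_unit.]. Adds format_ok, tests_changed.
Round 3: r14 [deploy_stage :- format_ok, tests_changed.]. Adds deploy_stage.
Round 4: r3 [publish_ok :- deploy_stage, compile_a.]; r15 [cond_3 :- deploy_stage.]. Adds publish_ok, cond_3.
Round 5: r1 [cfg_changed :- publish_ok, gen_docs.]; r10 [cond_6 :- publish_ok, link_lib.]; r12 [deploy_prod :- publish_ok, gen_docs.]. Adds cfg_changed, cond_6, deploy_prod.
Round 6: r6 [compile_c :- deploy_prod.]. Adds compile_c.
Closure: {cache_hit, cache_stale, cfg_changed, compile_a, compile_b, compile_c, cond_3, cond_6, deploy_prod, deploy_stage, format_ok, gen_docs, hdr_changed, link_bin, link_lib, lint_clean, publish_ok, run_integ, run_unit, tests_changed} — 20 facts.

20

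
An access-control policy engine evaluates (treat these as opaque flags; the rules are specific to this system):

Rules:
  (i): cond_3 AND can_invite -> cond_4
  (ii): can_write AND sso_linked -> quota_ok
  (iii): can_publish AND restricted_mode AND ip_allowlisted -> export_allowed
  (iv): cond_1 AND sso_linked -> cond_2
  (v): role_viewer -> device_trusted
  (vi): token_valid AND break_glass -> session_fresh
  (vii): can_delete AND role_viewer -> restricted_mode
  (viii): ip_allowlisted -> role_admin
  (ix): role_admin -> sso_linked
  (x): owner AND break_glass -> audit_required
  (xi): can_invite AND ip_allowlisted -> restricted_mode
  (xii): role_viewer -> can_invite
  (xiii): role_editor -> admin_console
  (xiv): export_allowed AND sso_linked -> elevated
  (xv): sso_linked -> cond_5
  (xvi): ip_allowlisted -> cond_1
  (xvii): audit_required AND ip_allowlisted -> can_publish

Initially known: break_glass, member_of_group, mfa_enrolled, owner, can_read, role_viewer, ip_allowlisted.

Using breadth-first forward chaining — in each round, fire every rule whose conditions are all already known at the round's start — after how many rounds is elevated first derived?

Round 1 — (v), (viii), (x), (xii), (xvi), derive device_trusted, role_admin, audit_required, can_invite, cond_1.
Round 2 — (ix), (xi), (xvii), derive sso_linked, restricted_mode, can_publish.
Round 3 — (iii), (iv), (xv), derive export_allowed, cond_2, cond_5.
Round 4 — (xiv), derive elevated.
elevated first appears in round 4.

4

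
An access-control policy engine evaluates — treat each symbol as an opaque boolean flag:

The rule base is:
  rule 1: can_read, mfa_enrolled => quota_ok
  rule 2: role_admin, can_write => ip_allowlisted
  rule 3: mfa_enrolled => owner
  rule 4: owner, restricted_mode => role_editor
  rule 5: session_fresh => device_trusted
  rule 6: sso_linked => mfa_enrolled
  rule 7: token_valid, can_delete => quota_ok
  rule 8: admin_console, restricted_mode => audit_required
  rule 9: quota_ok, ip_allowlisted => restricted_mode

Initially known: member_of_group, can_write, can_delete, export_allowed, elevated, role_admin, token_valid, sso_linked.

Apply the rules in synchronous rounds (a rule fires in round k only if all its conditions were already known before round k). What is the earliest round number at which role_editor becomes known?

Round 1: rule 2 [role_admin, can_write => ip_allowlisted]; rule 6 [sso_linked => mfa_enrolled]; rule 7 [token_valid, can_delete => quota_ok]. Adds ip_allowlisted, mfa_enrolled, quota_ok.
Round 2: rule 3 [mfa_enrolled => owner]; rule 9 [quota_ok, ip_allowlisted => restricted_mode]. Adds owner, restricted_mode.
Round 3: rule 4 [owner, restricted_mode => role_editor]. Adds role_editor.
role_editor first appears in round 3.

3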